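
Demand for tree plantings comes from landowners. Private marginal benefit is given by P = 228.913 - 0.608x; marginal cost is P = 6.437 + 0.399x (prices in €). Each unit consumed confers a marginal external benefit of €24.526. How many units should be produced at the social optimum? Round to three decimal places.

x* = 245.285

Social marginal benefit = demand + MEB = 253.439 - 0.608x.
Set SMB = MC: 253.439 - 0.608x = 6.437 + 0.399x → x* = 245.2850.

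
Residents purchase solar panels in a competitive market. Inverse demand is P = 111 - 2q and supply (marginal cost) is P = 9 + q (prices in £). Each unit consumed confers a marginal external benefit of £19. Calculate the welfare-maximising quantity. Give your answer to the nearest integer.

q* = 40

Social marginal benefit = demand + MEB = 130 - 2q.
Set SMB = MC: 130 - 2q = 9 + q → q* = 40.3333.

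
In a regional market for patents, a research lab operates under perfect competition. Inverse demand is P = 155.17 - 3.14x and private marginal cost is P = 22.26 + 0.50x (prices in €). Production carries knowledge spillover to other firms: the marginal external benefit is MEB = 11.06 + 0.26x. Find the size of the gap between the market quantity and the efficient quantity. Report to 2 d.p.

Market equilibrium (private): 22.26 + 0.50x = 155.17 - 3.14x → x_m = 36.5137.
Social marginal cost = private MC − MEB = 11.20 + 0.24x.
Set SMC = demand: 11.20 + 0.24x = 155.17 - 3.14x → x* = 42.5947.
Gap = |36.5137 − 42.5947| = 6.0810.

6.08 units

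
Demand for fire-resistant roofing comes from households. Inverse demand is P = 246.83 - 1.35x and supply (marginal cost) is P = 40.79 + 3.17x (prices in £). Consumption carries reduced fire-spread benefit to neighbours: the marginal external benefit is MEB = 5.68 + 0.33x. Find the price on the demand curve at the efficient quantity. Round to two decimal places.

P = £178.61

Social marginal benefit = demand + MEB = 252.51 - 1.02x.
Set SMB = MC: 252.51 - 1.02x = 40.79 + 3.17x → x* = 50.5298.
Consumer price on the demand curve at x*: 246.83 − 1.35×50.5298 = 178.6148.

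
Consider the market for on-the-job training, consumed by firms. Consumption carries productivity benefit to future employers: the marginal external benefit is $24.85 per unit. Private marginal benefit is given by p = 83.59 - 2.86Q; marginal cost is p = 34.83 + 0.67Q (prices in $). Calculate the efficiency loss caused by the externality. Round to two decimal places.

DWL = $87.47

Market equilibrium (private): 34.83 + 0.67Q = 83.59 - 2.86Q → Q_m = 13.8130.
Social marginal benefit = demand + MEB = 108.44 - 2.86Q.
Set SMB = MC: 108.44 - 2.86Q = 34.83 + 0.67Q → Q* = 20.8527.
The welfare-loss triangle has base |Q_m − Q*| and height MEB(Q_m) (the vertical gap between SMB and MC is zero at Q* and MEB at Q_m).
DWL = ½ × 7.0397 × 24.8500 = 87.4683.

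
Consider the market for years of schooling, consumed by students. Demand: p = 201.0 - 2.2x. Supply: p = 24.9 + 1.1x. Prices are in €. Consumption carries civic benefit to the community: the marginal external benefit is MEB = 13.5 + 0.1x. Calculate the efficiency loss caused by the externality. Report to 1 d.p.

DWL = €55.4

Market equilibrium (private): 24.9 + 1.1x = 201.0 - 2.2x → x_m = 53.3636.
Social marginal benefit = demand + MEB = 214.5 - 2.1x.
Set SMB = MC: 214.5 - 2.1x = 24.9 + 1.1x → x* = 59.2500.
The loss is the area between SMB and MC from x* to x_m; with linear curves that's a triangle of height MEB(x_m).
DWL = ½ × 5.8864 × 18.8364 = 55.4393.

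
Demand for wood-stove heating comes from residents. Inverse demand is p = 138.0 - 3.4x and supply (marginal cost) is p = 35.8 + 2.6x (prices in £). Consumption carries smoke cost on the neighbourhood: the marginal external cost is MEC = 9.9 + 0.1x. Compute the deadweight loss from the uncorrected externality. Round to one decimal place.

DWL = £11.0

Market equilibrium (private): 35.8 + 2.6x = 138.0 - 3.4x → x_m = 17.0333.
Social marginal benefit = demand − MEC = 128.1 - 3.5x.
Set SMB = MC: 128.1 - 3.5x = 35.8 + 2.6x → x* = 15.1311.
Height of the DWL triangle at x_m is MC(x_m) − SMB(x_m) = MEC(x_m) = 11.6033.
DWL = ½ × 1.9022 × 11.6033 = 11.0359.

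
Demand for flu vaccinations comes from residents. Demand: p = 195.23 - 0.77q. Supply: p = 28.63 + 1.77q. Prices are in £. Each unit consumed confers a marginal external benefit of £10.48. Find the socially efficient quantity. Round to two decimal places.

Social marginal benefit = demand + MEB = 205.71 - 0.77q.
Set SMB = MC: 205.71 - 0.77q = 28.63 + 1.77q → q* = 69.7165.

q* = 69.72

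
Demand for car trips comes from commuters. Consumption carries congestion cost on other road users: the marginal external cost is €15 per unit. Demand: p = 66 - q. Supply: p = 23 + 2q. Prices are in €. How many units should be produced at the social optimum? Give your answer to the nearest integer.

Social marginal benefit = demand − MEC = 51 - q.
Set SMB = MC: 51 - q = 23 + 2q → q* = 9.3333.

q* = 9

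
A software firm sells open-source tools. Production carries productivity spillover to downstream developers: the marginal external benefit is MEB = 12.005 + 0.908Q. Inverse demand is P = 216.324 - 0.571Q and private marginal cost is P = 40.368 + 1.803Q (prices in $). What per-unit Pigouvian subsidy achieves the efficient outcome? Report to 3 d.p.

Social marginal cost = private MC − MEB = 28.363 + 0.895Q.
Set SMC = demand: 28.363 + 0.895Q = 216.324 - 0.571Q → Q* = 128.2135.
The Pigouvian subsidy equals MEB at Q*: 12.005 + 0.908×128.2135 = 128.4229.

subsidy = $128.423 per unit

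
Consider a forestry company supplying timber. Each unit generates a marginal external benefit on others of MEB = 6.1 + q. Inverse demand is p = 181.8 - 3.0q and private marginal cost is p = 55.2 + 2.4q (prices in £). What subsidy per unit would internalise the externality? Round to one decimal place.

subsidy = £36.3 per unit

Social marginal cost = private MC − MEB = 49.1 + 1.4q.
Set SMC = demand: 49.1 + 1.4q = 181.8 - 3.0q → q* = 30.1591.
The Pigouvian subsidy equals MEB at q*: 6.1 + 1.0×30.1591 = 36.2591.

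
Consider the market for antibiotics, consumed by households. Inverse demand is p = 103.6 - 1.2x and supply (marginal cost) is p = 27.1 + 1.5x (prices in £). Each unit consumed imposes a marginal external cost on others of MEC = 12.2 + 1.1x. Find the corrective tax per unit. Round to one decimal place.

tax = £30.8 per unit

Social marginal benefit = demand − MEC = 91.4 - 2.3x.
Set SMB = MC: 91.4 - 2.3x = 27.1 + 1.5x → x* = 16.9211.
The Pigouvian tax equals MEC at x*: 12.2 + 1.1×16.9211 = 30.8132.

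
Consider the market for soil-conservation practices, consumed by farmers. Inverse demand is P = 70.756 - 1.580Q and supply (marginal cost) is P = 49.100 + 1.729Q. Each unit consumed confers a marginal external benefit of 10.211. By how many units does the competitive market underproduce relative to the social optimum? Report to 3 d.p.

3.086 units

Market equilibrium (private): 49.100 + 1.729Q = 70.756 - 1.580Q → Q_m = 6.5446.
Social marginal benefit = demand + MEB = 80.967 - 1.580Q.
Set SMB = MC: 80.967 - 1.580Q = 49.100 + 1.729Q → Q* = 9.6304.
Gap = |6.5446 − 9.6304| = 3.0858.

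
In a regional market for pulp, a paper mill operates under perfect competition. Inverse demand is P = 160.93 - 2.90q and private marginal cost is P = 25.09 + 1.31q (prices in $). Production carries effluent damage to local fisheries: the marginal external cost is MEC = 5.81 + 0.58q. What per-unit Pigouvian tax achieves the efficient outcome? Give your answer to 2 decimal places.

tax = $21.55 per unit

Social marginal cost = private MC + MEC = 30.90 + 1.89q.
Set SMC = demand: 30.90 + 1.89q = 160.93 - 2.90q → q* = 27.1461.
The Pigouvian tax equals MEC at q*: 5.81 + 0.58×27.1461 = 21.5547.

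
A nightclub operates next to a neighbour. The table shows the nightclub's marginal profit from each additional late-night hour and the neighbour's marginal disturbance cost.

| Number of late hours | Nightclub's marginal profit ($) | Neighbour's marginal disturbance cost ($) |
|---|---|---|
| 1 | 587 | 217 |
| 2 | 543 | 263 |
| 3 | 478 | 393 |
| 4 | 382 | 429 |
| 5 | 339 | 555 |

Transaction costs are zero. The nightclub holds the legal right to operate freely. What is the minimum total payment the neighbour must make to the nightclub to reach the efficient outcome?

Left alone the nightclub would choose level 5 (marginal profit stays positive).
Efficient level: k* = 3 (marginal profit ≥ marginal disturbance cost through 3).
The neighbour must at least cover the nightclub's forgone profit from cutting 5→3: 382 + 339 = 721.

$721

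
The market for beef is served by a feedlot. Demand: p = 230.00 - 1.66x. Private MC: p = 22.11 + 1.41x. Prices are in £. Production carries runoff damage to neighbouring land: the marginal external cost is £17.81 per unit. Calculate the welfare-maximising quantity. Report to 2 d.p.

Social marginal cost = private MC + MEC = 39.92 + 1.41x.
Set SMC = demand: 39.92 + 1.41x = 230.00 - 1.66x → x* = 61.9153.

x* = 61.92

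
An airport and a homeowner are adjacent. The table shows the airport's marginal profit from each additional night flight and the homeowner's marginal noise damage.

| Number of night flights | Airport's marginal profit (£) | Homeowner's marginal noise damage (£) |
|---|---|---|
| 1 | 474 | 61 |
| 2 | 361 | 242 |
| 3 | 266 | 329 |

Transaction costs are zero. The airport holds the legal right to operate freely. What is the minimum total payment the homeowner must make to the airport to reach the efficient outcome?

£266

Left alone the airport would choose level 3 (marginal profit stays positive).
Efficient level: k* = 2 (marginal profit ≥ marginal noise damage through 2).
The homeowner must at least cover the airport's forgone profit from cutting 3→2: 266 = 266.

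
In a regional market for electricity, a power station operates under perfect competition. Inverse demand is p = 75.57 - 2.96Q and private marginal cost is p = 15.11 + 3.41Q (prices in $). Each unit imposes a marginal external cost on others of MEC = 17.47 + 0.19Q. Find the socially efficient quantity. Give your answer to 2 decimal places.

Q* = 6.55

Social marginal cost = private MC + MEC = 32.58 + 3.60Q.
Set SMC = demand: 32.58 + 3.60Q = 75.57 - 2.96Q → Q* = 6.5534.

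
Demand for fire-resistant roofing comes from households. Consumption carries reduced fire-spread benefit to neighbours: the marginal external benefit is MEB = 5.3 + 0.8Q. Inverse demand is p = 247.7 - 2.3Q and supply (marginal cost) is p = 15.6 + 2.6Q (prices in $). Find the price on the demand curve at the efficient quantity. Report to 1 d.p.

Social marginal benefit = demand + MEB = 253.0 - 1.5Q.
Set SMB = MC: 253.0 - 1.5Q = 15.6 + 2.6Q → Q* = 57.9024.
Consumer price on the demand curve at Q*: 247.7 − 2.3×57.9024 = 114.5245.

P = $114.5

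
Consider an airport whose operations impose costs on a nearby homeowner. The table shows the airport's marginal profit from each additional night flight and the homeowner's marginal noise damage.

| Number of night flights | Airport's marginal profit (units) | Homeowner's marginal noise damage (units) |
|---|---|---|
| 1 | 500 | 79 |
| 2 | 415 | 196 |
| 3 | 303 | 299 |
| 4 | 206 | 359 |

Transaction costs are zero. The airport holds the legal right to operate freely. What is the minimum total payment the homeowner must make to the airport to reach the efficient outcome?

206

Left alone the airport would choose level 4 (marginal profit stays positive).
Efficient level: k* = 3 (marginal profit ≥ marginal noise damage through 3).
The homeowner must at least cover the airport's forgone profit from cutting 4→3: 206 = 206.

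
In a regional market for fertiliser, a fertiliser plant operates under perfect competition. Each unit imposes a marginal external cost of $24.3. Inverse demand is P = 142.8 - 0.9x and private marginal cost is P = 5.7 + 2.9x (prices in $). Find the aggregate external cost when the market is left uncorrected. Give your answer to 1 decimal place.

$876.7

Market equilibrium (private): 5.7 + 2.9x = 142.8 - 0.9x → x_m = 36.0789.
Total external cost = MEC × x_m = 24.3 × 36.0789 = 876.7173.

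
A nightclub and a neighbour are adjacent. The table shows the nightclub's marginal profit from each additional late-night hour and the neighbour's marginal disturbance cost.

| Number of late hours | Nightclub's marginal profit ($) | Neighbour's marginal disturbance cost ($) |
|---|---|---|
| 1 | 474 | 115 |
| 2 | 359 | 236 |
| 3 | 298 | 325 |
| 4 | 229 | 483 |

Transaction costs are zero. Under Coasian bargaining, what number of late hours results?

Bargaining reaches the level where marginal profit last exceeds marginal disturbance cost.
That holds through level 2 (359 ≥ 236) but not at 3 (298 < 325).

2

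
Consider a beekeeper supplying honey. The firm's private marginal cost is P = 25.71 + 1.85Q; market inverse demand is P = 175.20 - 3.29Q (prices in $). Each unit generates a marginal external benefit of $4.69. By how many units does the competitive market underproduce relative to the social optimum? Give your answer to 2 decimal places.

0.91 units

Market equilibrium (private): 25.71 + 1.85Q = 175.20 - 3.29Q → Q_m = 29.0837.
Social marginal cost = private MC − MEB = 21.02 + 1.85Q.
Set SMC = demand: 21.02 + 1.85Q = 175.20 - 3.29Q → Q* = 29.9961.
Gap = |29.0837 − 29.9961| = 0.9124.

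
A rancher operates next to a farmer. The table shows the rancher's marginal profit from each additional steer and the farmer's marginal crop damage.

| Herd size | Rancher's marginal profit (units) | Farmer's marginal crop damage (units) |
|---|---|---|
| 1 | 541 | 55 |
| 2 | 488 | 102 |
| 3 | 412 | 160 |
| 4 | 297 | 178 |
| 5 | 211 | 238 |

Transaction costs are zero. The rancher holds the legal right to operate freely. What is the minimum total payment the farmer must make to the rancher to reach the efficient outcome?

211

Left alone the rancher would choose level 5 (marginal profit stays positive).
Efficient level: k* = 4 (marginal profit ≥ marginal crop damage through 4).
The farmer must at least cover the rancher's forgone profit from cutting 5→4: 211 = 211.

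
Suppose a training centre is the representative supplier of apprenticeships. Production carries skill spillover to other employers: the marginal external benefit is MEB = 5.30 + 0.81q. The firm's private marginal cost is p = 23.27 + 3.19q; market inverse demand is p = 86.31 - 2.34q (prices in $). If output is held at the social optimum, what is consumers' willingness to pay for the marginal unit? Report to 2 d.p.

Social marginal cost = private MC − MEB = 17.97 + 2.38q.
Set SMC = demand: 17.97 + 2.38q = 86.31 - 2.34q → q* = 14.4788.
Consumer price on the demand curve at q*: 86.31 − 2.34×14.4788 = 52.4296.

P = $52.43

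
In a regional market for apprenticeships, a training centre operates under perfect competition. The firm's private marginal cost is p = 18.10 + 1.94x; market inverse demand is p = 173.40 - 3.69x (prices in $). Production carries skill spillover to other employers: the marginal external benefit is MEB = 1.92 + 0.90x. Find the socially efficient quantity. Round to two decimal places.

Social marginal cost = private MC − MEB = 16.18 + 1.04x.
Set SMC = demand: 16.18 + 1.04x = 173.40 - 3.69x → x* = 33.2389.

x* = 33.24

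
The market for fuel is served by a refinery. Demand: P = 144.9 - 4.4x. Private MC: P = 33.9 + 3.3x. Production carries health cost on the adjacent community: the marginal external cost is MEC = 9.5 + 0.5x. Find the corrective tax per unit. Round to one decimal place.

tax = 15.7 per unit

Social marginal cost = private MC + MEC = 43.4 + 3.8x.
Set SMC = demand: 43.4 + 3.8x = 144.9 - 4.4x → x* = 12.3780.
The Pigouvian tax equals MEC at x*: 9.5 + 0.5×12.3780 = 15.6890.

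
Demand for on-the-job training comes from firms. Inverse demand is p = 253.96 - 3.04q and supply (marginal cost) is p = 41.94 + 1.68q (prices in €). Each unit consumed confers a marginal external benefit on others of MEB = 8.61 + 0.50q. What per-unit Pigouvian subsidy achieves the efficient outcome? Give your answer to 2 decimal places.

Social marginal benefit = demand + MEB = 262.57 - 2.54q.
Set SMB = MC: 262.57 - 2.54q = 41.94 + 1.68q → q* = 52.2820.
The Pigouvian subsidy equals MEB at q*: 8.61 + 0.50×52.2820 = 34.7510.

subsidy = €34.75 per unit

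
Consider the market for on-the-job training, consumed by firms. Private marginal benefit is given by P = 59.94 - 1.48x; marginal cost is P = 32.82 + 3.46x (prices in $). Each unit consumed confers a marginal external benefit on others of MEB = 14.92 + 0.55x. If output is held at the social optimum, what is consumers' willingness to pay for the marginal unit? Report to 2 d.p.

P = $45.77

Social marginal benefit = demand + MEB = 74.86 - 0.93x.
Set SMB = MC: 74.86 - 0.93x = 32.82 + 3.46x → x* = 9.5763.
Consumer price on the demand curve at x*: 59.94 − 1.48×9.5763 = 45.7671.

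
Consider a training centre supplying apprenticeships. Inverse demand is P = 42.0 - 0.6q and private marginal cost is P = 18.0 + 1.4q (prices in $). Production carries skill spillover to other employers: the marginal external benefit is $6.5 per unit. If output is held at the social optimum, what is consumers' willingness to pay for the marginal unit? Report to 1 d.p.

Social marginal cost = private MC − MEB = 11.5 + 1.4q.
Set SMC = demand: 11.5 + 1.4q = 42.0 - 0.6q → q* = 15.2500.
Consumer price on the demand curve at q*: 42.0 − 0.6×15.2500 = 32.8500.

P = $32.9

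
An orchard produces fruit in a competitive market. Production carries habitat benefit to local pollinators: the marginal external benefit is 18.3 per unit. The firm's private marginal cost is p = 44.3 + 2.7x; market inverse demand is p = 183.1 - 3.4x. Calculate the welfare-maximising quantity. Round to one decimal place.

Social marginal cost = private MC − MEB = 26.0 + 2.7x.
Set SMC = demand: 26.0 + 2.7x = 183.1 - 3.4x → x* = 25.7541.

x* = 25.8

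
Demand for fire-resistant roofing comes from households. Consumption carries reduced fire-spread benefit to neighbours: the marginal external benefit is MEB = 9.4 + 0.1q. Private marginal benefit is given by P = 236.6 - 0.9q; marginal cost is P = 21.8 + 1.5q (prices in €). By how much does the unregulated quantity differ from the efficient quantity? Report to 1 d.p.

Market equilibrium (private): 21.8 + 1.5q = 236.6 - 0.9q → q_m = 89.5000.
Social marginal benefit = demand + MEB = 246.0 - 0.8q.
Set SMB = MC: 246.0 - 0.8q = 21.8 + 1.5q → q* = 97.4783.
Gap = |89.5000 − 97.4783| = 7.9783.

8.0 units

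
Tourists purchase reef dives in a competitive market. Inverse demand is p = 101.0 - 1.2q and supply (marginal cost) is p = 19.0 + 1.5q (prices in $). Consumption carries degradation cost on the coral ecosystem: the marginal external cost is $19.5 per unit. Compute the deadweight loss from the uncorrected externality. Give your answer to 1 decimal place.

Market equilibrium (private): 19.0 + 1.5q = 101.0 - 1.2q → q_m = 30.3704.
Social marginal benefit = demand − MEC = 81.5 - 1.2q.
Set SMB = MC: 81.5 - 1.2q = 19.0 + 1.5q → q* = 23.1481.
The welfare-loss triangle has base |q_m − q*| and height MEC(q_m) (the vertical gap between SMB and MC is zero at q* and MEC at q_m).
DWL = ½ × 7.2223 × 19.5000 = 70.4174.

DWL = $70.4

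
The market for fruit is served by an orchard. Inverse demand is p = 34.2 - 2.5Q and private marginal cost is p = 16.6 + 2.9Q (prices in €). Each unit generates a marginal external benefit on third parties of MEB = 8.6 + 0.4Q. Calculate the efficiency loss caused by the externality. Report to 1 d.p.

DWL = €9.8

Market equilibrium (private): 16.6 + 2.9Q = 34.2 - 2.5Q → Q_m = 3.2593.
Social marginal cost = private MC − MEB = 8.0 + 2.5Q.
Set SMC = demand: 8.0 + 2.5Q = 34.2 - 2.5Q → Q* = 5.2400.
The loss is the area between SMC and demand from Q* to Q_m; with linear curves that's a triangle of height MEB(Q_m).
DWL = ½ × 1.9807 × 9.9037 = 9.8081.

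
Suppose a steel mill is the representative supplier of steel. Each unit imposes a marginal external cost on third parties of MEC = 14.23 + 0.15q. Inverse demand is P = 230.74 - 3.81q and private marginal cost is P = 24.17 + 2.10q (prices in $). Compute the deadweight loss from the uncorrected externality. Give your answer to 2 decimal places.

DWL = $31.29

Market equilibrium (private): 24.17 + 2.10q = 230.74 - 3.81q → q_m = 34.9526.
Social marginal cost = private MC + MEC = 38.40 + 2.25q.
Set SMC = demand: 38.40 + 2.25q = 230.74 - 3.81q → q* = 31.7393.
Between q* and q_m the wedge SMC − demand runs linearly from 0 to MEC(q_m), so the loss is a triangle.
DWL = ½ × 3.2133 × 19.4729 = 31.2861.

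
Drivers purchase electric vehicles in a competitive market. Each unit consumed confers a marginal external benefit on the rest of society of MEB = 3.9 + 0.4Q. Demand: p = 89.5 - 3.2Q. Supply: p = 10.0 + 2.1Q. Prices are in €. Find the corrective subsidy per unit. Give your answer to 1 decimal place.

subsidy = €10.7 per unit

Social marginal benefit = demand + MEB = 93.4 - 2.8Q.
Set SMB = MC: 93.4 - 2.8Q = 10.0 + 2.1Q → Q* = 17.0204.
The Pigouvian subsidy equals MEB at Q*: 3.9 + 0.4×17.0204 = 10.7082.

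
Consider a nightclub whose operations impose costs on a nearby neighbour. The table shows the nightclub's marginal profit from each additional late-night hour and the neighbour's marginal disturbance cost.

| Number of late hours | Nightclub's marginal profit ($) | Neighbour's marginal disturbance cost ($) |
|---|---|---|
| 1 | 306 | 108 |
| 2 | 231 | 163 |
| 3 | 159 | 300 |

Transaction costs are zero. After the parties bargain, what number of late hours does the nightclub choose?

2

Bargaining reaches the level where marginal profit last exceeds marginal disturbance cost.
That holds through level 2 (231 ≥ 163) but not at 3 (159 < 300).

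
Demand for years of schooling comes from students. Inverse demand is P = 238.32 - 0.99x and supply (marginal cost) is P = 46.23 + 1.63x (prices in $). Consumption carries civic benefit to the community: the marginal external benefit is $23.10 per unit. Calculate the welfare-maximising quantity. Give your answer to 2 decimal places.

x* = 82.13

Social marginal benefit = demand + MEB = 261.42 - 0.99x.
Set SMB = MC: 261.42 - 0.99x = 46.23 + 1.63x → x* = 82.1336.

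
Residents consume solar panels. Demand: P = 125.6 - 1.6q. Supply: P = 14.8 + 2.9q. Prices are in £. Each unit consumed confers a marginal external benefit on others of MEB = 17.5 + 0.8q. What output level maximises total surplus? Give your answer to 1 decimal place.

q* = 34.7

Social marginal benefit = demand + MEB = 143.1 - 0.8q.
Set SMB = MC: 143.1 - 0.8q = 14.8 + 2.9q → q* = 34.6757.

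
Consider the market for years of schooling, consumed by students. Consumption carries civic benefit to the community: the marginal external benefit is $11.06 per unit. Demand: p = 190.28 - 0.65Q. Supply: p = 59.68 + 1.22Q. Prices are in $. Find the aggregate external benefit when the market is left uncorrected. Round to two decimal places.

$772.43

Market equilibrium (private): 59.68 + 1.22Q = 190.28 - 0.65Q → Q_m = 69.8396.
Total external benefit = MEB × Q_m = 11.06 × 69.8396 = 772.4260.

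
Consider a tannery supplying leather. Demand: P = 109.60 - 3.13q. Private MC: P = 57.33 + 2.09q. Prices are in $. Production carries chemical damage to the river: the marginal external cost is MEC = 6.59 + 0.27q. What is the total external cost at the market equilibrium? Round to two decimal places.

Market equilibrium (private): 57.33 + 2.09q = 109.60 - 3.13q → q_m = 10.0134.
Total external cost = ∫₀^{q_m} (6.59 + 0.27q) dq = 6.59×10.0134 + ½×0.27×10.0134² = 79.5245.

$79.52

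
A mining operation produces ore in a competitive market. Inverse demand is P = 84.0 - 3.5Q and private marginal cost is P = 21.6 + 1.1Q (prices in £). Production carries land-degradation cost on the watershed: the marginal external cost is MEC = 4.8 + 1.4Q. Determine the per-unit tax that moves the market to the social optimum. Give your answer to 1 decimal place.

Social marginal cost = private MC + MEC = 26.4 + 2.5Q.
Set SMC = demand: 26.4 + 2.5Q = 84.0 - 3.5Q → Q* = 9.6000.
The Pigouvian tax equals MEC at Q*: 4.8 + 1.4×9.6000 = 18.2400.

tax = £18.2 per unit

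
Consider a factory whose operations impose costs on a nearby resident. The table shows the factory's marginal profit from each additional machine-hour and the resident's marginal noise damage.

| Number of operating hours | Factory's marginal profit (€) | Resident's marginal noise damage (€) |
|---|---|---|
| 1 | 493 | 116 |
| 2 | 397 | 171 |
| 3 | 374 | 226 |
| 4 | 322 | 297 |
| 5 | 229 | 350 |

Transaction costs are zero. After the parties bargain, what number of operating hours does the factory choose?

4

Bargaining reaches the level where marginal profit last exceeds marginal noise damage.
That holds through level 4 (322 ≥ 297) but not at 5 (229 < 350).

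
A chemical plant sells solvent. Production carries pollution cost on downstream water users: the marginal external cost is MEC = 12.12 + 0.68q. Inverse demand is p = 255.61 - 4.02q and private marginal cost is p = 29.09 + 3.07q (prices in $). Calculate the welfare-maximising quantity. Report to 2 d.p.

Social marginal cost = private MC + MEC = 41.21 + 3.75q.
Set SMC = demand: 41.21 + 3.75q = 255.61 - 4.02q → q* = 27.5933.

q* = 27.59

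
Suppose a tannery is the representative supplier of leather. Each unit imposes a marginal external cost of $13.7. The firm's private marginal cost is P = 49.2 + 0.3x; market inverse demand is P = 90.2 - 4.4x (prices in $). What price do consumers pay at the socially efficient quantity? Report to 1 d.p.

P = $64.6

Social marginal cost = private MC + MEC = 62.9 + 0.3x.
Set SMC = demand: 62.9 + 0.3x = 90.2 - 4.4x → x* = 5.8085.
Consumer price on the demand curve at x*: 90.2 − 4.4×5.8085 = 64.6426.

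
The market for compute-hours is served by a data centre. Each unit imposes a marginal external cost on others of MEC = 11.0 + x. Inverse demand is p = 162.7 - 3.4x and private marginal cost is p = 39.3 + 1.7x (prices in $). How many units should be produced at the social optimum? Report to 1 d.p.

Social marginal cost = private MC + MEC = 50.3 + 2.7x.
Set SMC = demand: 50.3 + 2.7x = 162.7 - 3.4x → x* = 18.4262.

x* = 18.4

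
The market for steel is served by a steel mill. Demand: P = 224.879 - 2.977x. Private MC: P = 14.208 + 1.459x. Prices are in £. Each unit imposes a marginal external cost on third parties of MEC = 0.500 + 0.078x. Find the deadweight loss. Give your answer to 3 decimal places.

DWL = £1.958

Market equilibrium (private): 14.208 + 1.459x = 224.879 - 2.977x → x_m = 47.4912.
Social marginal cost = private MC + MEC = 14.708 + 1.537x.
Set SMC = demand: 14.708 + 1.537x = 224.879 - 2.977x → x* = 46.5598.
Height of the DWL triangle at x_m is SMC(x_m) − demand(x_m) = MEC(x_m) = 4.2043.
DWL = ½ × 0.9314 × 4.2043 = 1.9579.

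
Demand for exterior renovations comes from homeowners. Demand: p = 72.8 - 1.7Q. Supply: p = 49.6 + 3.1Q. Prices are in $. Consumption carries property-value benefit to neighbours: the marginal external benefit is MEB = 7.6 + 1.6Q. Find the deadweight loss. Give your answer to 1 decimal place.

Market equilibrium (private): 49.6 + 3.1Q = 72.8 - 1.7Q → Q_m = 4.8333.
Social marginal benefit = demand + MEB = 80.4 - 0.1Q.
Set SMB = MC: 80.4 - 0.1Q = 49.6 + 3.1Q → Q* = 9.6250.
The loss is the area between SMB and MC from Q* to Q_m; with linear curves that's a triangle of height MEB(Q_m).
DWL = ½ × 4.7917 × 15.3333 = 36.7363.

DWL = $36.7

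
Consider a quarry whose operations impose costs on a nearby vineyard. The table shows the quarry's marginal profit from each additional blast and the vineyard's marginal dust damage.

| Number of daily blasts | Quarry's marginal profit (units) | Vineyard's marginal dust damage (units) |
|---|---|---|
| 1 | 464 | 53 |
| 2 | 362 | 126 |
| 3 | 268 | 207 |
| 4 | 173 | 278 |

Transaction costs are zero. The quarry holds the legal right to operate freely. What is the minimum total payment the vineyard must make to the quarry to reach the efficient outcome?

Left alone the quarry would choose level 4 (marginal profit stays positive).
Efficient level: k* = 3 (marginal profit ≥ marginal dust damage through 3).
The vineyard must at least cover the quarry's forgone profit from cutting 4→3: 173 = 173.

173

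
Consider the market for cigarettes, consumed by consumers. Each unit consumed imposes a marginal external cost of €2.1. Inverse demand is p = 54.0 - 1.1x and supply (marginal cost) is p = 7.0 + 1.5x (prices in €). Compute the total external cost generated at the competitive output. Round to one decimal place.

Market equilibrium (private): 7.0 + 1.5x = 54.0 - 1.1x → x_m = 18.0769.
Total external cost = MEC × x_m = 2.1 × 18.0769 = 37.9615.

€38.0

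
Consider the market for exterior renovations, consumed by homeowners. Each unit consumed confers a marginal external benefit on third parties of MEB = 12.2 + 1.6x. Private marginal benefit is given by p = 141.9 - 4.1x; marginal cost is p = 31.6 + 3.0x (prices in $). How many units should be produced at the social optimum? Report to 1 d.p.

Social marginal benefit = demand + MEB = 154.1 - 2.5x.
Set SMB = MC: 154.1 - 2.5x = 31.6 + 3.0x → x* = 22.2727.

x* = 22.3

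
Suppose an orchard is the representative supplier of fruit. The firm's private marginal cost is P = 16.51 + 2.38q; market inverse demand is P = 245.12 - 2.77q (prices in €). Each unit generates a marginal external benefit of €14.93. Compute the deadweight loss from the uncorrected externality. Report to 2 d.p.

DWL = €21.64

Market equilibrium (private): 16.51 + 2.38q = 245.12 - 2.77q → q_m = 44.3903.
Social marginal cost = private MC − MEB = 1.58 + 2.38q.
Set SMC = demand: 1.58 + 2.38q = 245.12 - 2.77q → q* = 47.2893.
Between q* and q_m the wedge demand − SMC runs linearly from 0 to MEB(q_m), so the loss is a triangle.
DWL = ½ × 2.8990 × 14.9300 = 21.6410.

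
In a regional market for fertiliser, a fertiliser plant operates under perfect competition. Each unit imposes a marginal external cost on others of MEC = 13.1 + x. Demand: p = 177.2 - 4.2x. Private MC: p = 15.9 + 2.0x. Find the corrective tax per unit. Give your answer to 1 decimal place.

tax = 33.7 per unit

Social marginal cost = private MC + MEC = 29.0 + 3.0x.
Set SMC = demand: 29.0 + 3.0x = 177.2 - 4.2x → x* = 20.5833.
The Pigouvian tax equals MEC at x*: 13.1 + 1.0×20.5833 = 33.6833.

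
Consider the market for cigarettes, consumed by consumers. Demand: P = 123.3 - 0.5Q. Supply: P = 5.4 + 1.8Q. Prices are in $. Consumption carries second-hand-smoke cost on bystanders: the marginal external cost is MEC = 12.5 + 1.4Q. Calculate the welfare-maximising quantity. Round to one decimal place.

Q* = 28.5

Social marginal benefit = demand − MEC = 110.8 - 1.9Q.
Set SMB = MC: 110.8 - 1.9Q = 5.4 + 1.8Q → Q* = 28.4865.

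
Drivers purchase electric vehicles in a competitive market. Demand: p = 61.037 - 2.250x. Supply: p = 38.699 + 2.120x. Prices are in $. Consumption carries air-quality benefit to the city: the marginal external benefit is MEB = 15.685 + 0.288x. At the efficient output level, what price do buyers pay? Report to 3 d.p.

Social marginal benefit = demand + MEB = 76.722 - 1.962x.
Set SMB = MC: 76.722 - 1.962x = 38.699 + 2.120x → x* = 9.3148.
Consumer price on the demand curve at x*: 61.037 − 2.250×9.3148 = 40.0787.

P = $40.079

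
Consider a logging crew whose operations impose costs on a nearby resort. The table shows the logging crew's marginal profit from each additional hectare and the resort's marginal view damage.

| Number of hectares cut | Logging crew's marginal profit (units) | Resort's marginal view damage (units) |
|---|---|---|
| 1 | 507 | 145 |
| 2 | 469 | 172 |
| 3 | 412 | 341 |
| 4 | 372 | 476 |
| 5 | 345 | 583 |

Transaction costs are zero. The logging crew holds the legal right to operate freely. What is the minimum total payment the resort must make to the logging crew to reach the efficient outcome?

717

Left alone the logging crew would choose level 5 (marginal profit stays positive).
Efficient level: k* = 3 (marginal profit ≥ marginal view damage through 3).
The resort must at least cover the logging crew's forgone profit from cutting 5→3: 372 + 345 = 717.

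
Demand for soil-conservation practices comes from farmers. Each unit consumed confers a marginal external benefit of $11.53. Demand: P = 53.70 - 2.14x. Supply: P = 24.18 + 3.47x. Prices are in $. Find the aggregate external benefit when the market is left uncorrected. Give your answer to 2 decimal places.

Market equilibrium (private): 24.18 + 3.47x = 53.70 - 2.14x → x_m = 5.2620.
Total external benefit = MEB × x_m = 11.53 × 5.2620 = 60.6709.

$60.67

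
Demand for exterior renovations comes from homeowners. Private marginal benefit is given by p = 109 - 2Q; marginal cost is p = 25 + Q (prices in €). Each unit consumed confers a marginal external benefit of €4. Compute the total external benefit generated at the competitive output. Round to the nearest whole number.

€112

Market equilibrium (private): 25 + Q = 109 - 2Q → Q_m = 28.0000.
Total external benefit = MEB × Q_m = 4 × 28.0000 = 112.0000.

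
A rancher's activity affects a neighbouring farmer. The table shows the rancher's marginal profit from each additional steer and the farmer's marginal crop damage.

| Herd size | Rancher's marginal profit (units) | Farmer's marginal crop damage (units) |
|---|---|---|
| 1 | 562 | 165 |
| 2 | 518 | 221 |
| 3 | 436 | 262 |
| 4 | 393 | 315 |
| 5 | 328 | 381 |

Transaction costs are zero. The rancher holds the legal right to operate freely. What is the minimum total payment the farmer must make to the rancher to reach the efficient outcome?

328

Left alone the rancher would choose level 5 (marginal profit stays positive).
Efficient level: k* = 4 (marginal profit ≥ marginal crop damage through 4).
The farmer must at least cover the rancher's forgone profit from cutting 5→4: 328 = 328.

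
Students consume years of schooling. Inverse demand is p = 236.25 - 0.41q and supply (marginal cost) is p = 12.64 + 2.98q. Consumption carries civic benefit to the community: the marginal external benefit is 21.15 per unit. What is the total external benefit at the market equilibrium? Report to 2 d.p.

Market equilibrium (private): 12.64 + 2.98q = 236.25 - 0.41q → q_m = 65.9617.
Total external benefit = MEB × q_m = 21.15 × 65.9617 = 1395.0900.

1395.09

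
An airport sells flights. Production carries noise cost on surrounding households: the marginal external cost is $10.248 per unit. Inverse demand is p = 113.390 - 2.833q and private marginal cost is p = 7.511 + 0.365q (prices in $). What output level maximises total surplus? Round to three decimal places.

Social marginal cost = private MC + MEC = 17.759 + 0.365q.
Set SMC = demand: 17.759 + 0.365q = 113.390 - 2.833q → q* = 29.9034.

q* = 29.903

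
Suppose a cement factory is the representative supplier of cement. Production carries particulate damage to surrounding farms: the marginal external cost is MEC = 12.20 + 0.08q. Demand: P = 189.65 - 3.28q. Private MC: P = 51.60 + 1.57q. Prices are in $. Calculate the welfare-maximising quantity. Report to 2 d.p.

Social marginal cost = private MC + MEC = 63.80 + 1.65q.
Set SMC = demand: 63.80 + 1.65q = 189.65 - 3.28q → q* = 25.5274.

q* = 25.53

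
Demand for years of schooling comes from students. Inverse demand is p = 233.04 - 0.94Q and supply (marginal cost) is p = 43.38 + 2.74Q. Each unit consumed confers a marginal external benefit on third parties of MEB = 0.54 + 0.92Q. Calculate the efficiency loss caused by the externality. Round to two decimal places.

Market equilibrium (private): 43.38 + 2.74Q = 233.04 - 0.94Q → Q_m = 51.5380.
Social marginal benefit = demand + MEB = 233.58 - 0.02Q.
Set SMB = MC: 233.58 - 0.02Q = 43.38 + 2.74Q → Q* = 68.9130.
The welfare-loss triangle has base |Q_m − Q*| and height MEB(Q_m) (the vertical gap between SMB and MC is zero at Q* and MEB at Q_m).
DWL = ½ × 17.3750 × 47.9550 = 416.6091.

DWL = 416.61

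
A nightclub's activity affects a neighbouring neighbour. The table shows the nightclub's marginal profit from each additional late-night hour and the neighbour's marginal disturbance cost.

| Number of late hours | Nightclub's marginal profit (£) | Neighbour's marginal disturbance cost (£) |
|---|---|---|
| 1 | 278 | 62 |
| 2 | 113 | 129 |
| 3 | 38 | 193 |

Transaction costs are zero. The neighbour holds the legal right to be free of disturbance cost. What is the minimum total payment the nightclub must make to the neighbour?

Efficient level: marginal profit ≥ marginal disturbance cost through level 1, so k* = 1.
With the neighbour holding the right, the nightclub must at least compensate total damage at k*: 62 = 62.

£62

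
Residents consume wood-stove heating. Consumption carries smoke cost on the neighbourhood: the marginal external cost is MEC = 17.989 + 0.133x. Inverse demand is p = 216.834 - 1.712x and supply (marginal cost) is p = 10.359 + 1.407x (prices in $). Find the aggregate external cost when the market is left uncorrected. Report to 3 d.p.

Market equilibrium (private): 10.359 + 1.407x = 216.834 - 1.712x → x_m = 66.1991.
Total external cost = ∫₀^{x_m} (17.989 + 0.133x) dx = 17.989×66.1991 + ½×0.133×66.1991² = 1482.2799.

$1482.280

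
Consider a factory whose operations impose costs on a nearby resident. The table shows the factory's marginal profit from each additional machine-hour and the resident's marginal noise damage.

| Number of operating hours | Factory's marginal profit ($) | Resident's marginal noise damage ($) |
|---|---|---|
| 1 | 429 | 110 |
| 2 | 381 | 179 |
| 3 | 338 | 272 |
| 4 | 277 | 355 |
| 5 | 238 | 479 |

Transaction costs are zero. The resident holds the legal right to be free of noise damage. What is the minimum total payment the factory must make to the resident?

$561

Efficient level: marginal profit ≥ marginal noise damage through level 3, so k* = 3.
With the resident holding the right, the factory must at least compensate total damage at k*: 110 + 179 + 272 = 561.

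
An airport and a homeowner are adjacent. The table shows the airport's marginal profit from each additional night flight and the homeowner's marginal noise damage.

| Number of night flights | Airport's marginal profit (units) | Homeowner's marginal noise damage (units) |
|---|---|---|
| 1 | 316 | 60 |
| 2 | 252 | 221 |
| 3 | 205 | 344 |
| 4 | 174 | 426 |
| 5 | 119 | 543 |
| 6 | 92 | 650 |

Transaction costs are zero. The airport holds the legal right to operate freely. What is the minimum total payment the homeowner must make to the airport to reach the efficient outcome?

590

Left alone the airport would choose level 6 (marginal profit stays positive).
Efficient level: k* = 2 (marginal profit ≥ marginal noise damage through 2).
The homeowner must at least cover the airport's forgone profit from cutting 6→2: 205 + 174 + 119 + 92 = 590.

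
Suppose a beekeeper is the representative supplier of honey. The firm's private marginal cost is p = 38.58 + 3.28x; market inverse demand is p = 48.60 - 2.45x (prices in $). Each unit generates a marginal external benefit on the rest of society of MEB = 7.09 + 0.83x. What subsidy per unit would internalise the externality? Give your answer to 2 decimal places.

subsidy = $9.99 per unit

Social marginal cost = private MC − MEB = 31.49 + 2.45x.
Set SMC = demand: 31.49 + 2.45x = 48.60 - 2.45x → x* = 3.4918.
The Pigouvian subsidy equals MEB at x*: 7.09 + 0.83×3.4918 = 9.9882.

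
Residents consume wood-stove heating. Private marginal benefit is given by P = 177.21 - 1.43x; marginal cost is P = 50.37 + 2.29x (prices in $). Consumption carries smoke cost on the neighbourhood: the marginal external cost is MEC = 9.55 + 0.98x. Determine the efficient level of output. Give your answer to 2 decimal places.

x* = 24.96

Social marginal benefit = demand − MEC = 167.66 - 2.41x.
Set SMB = MC: 167.66 - 2.41x = 50.37 + 2.29x → x* = 24.9553.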